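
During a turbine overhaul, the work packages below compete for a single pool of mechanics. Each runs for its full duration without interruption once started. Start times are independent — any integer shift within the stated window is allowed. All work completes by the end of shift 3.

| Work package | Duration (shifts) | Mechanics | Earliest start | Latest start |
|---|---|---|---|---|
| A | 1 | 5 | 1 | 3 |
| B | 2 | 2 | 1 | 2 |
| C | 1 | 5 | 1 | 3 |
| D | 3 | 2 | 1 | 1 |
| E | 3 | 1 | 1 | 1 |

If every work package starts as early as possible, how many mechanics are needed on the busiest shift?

Early-start schedule: A@1, B@1, C@1, D@1, E@1.
Load per shift: shift 1: 15, shift 2: 5, shift 3: 3.
Peak is 15.

15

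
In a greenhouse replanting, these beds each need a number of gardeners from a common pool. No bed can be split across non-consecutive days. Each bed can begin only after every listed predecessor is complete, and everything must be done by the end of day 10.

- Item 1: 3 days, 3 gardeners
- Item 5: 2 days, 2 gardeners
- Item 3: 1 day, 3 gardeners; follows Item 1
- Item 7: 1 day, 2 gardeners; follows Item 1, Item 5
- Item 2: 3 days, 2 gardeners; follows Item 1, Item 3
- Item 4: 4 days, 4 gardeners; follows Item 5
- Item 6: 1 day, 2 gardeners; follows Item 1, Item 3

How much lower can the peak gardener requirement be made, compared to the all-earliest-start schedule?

3

Early-start peak: d1:5  d2:5  d3:7  d4:9  d5:8  d6:6  d7:2  d8:0  d9:0  d10:0 ⇒ 9.
Leveled (Item 1@1, Item 5@1, Item 3@4, Item 7@4, Item 2@5, Item 4@5, Item 6@8): d1:5  d2:5  d3:3  d4:5  d5:6  d6:6  d7:6  d8:6  d9:0  d10:0 ⇒ 6.
Reduction 9 − 6 = 3.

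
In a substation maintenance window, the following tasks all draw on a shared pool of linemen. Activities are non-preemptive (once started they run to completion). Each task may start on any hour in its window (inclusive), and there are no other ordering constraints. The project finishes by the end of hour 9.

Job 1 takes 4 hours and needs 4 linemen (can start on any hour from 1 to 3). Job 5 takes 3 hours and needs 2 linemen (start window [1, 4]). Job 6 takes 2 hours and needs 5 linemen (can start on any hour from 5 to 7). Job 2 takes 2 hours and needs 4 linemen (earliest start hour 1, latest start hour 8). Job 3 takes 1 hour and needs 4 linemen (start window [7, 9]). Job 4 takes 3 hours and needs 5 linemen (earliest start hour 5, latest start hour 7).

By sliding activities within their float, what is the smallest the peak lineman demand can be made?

Early-start (Job 1@1, Job 5@1, Job 6@5, Job 2@1, Job 3@7, Job 4@5) gives peak 10: h1:10  h2:10  h3:6  h4:4  h5:10  h6:10  h7:9  h8:0  h9:0.
Shift Job 2→4, Job 4→7.
Schedule Job 1@1, Job 5@1, Job 6@5, Job 2@4, Job 3@7, Job 4@7: h1:6  h2:6  h3:6  h4:8  h5:9  h6:5  h7:9  h8:5  h9:5 — peak 9.

9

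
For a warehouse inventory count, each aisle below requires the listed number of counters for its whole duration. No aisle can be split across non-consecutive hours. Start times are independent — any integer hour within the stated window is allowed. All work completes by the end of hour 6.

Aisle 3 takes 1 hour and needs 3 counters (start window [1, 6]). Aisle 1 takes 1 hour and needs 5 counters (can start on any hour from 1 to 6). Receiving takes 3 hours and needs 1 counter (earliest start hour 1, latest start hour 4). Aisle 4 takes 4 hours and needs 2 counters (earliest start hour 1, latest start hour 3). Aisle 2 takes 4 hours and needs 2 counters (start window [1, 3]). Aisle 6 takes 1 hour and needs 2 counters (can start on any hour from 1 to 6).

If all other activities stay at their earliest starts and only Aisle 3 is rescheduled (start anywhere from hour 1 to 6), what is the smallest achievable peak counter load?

Aisle 3@1: h1:15  h2:5  h3:5  h4:4  h5:0  h6:0 → peak 15
Aisle 3@2: h1:12  h2:8  h3:5  h4:4  h5:0  h6:0 → peak 12
Aisle 3@3: h1:12  h2:5  h3:8  h4:4  h5:0  h6:0 → peak 12
Aisle 3@4: h1:12  h2:5  h3:5  h4:7  h5:0  h6:0 → peak 12
Aisle 3@5: h1:12  h2:5  h3:5  h4:4  h5:3  h6:0 → peak 12
Aisle 3@6: h1:12  h2:5  h3:5  h4:4  h5:0  h6:3 → peak 12
Best is Aisle 3@2, peak 12.

12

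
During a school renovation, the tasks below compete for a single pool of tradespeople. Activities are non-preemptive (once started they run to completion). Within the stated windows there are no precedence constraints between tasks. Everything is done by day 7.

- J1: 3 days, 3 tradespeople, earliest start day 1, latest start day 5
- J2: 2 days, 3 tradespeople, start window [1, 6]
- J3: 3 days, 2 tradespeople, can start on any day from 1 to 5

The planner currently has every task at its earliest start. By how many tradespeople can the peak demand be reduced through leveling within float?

Early-start peak: d1:8  d2:8  d3:5  d4:0  d5:0  d6:0  d7:0 ⇒ 8.
Leveled (J1@1, J2@4, J3@1): d1:5  d2:5  d3:5  d4:3  d5:3  d6:0  d7:0 ⇒ 5.
Reduction 8 − 5 = 3.

3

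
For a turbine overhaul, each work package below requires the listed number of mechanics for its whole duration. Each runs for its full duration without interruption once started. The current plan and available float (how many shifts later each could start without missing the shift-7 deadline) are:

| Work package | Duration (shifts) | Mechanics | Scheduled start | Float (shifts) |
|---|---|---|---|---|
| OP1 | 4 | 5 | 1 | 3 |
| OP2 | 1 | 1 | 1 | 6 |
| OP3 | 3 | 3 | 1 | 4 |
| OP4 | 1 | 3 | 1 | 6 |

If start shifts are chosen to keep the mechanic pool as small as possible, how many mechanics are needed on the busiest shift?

6

Early-start (OP1@1, OP2@1, OP3@1, OP4@1) gives peak 12: s1:12  s2:8  s3:8  s4:5  s5:0  s6:0  s7:0.
Shift OP3→5, OP4→5.
Schedule OP1@1, OP2@1, OP3@5, OP4@5: s1:6  s2:5  s3:5  s4:5  s5:6  s6:3  s7:3 — peak 6.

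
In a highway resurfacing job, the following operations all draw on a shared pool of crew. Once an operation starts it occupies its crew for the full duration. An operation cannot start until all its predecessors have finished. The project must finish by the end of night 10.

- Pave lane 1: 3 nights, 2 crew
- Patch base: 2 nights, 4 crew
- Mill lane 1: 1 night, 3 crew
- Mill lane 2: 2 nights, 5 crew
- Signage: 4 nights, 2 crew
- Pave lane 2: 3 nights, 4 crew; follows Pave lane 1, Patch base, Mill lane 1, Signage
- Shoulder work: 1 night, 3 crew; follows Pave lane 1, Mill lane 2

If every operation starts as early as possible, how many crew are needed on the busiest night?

Early-start schedule: Pave lane 1@1, Patch base@1, Mill lane 1@1, Mill lane 2@1, Signage@1, Pave lane 2@5, Shoulder work@4.
Load per night: night 1: 16, night 2: 13, night 3: 4, night 4: 5, night 5: 4, night 6: 4, night 7: 4, night 8: 0, night 9: 0, night 10: 0.
Peak is 16.

16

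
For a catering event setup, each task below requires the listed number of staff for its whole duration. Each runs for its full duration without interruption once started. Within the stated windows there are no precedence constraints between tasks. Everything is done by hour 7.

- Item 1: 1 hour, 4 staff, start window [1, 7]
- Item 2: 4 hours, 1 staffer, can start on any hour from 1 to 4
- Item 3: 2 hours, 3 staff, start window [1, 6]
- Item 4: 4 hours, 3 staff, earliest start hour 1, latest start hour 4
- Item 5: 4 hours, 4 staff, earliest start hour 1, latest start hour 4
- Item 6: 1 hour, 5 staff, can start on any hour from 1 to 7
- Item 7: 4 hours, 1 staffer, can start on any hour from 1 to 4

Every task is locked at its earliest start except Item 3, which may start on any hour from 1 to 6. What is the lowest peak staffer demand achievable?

18

Item 3@1: h1:21  h2:12  h3:9  h4:9  h5:0  h6:0  h7:0 → peak 21
Item 3@2: h1:18  h2:12  h3:12  h4:9  h5:0  h6:0  h7:0 → peak 18
Item 3@3: h1:18  h2:9  h3:12  h4:12  h5:0  h6:0  h7:0 → peak 18
Item 3@4: h1:18  h2:9  h3:9  h4:12  h5:3  h6:0  h7:0 → peak 18
Item 3@5: h1:18  h2:9  h3:9  h4:9  h5:3  h6:3  h7:0 → peak 18
Item 3@6: h1:18  h2:9  h3:9  h4:9  h5:0  h6:3  h7:3 → peak 18
Best is Item 3@2, peak 18.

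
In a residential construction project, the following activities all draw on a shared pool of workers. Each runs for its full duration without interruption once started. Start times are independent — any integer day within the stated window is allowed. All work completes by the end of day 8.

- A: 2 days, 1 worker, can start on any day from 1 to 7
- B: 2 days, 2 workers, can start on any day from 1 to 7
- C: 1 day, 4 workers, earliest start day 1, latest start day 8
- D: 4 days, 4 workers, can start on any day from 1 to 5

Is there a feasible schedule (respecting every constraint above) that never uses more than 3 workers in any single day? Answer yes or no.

Total worker-days = 26; over 8 days the average is 26/8 > 3, so some day must exceed 3.

no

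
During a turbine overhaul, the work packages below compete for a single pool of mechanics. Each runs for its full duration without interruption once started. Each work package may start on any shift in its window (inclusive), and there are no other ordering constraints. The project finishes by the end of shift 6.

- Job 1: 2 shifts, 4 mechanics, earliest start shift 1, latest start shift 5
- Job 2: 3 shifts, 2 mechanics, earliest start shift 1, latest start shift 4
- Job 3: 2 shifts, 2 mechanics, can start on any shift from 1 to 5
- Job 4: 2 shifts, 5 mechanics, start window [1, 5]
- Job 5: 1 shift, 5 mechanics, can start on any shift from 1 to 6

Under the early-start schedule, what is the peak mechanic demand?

18

Early-start schedule: Job 1@1, Job 2@1, Job 3@1, Job 4@1, Job 5@1.
Load per shift: shift 1: 18, shift 2: 13, shift 3: 2, shift 4: 0, shift 5: 0, shift 6: 0.
Peak is 18.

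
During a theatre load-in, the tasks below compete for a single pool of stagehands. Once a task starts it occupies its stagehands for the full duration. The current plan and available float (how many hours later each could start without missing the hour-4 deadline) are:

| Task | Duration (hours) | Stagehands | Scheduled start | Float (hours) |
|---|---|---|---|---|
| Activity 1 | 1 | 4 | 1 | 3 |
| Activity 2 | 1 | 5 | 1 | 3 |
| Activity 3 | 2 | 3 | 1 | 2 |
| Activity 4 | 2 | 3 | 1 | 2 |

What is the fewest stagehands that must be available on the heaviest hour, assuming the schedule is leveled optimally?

6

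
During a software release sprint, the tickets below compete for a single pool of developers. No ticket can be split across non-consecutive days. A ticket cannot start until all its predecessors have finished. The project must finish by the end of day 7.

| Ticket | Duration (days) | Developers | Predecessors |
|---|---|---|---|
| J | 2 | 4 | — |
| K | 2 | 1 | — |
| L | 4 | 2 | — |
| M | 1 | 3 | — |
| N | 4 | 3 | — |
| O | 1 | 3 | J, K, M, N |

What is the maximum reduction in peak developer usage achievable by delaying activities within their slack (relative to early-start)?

Early-start peak: d1:13  d2:10  d3:5  d4:5  d5:3  d6:0  d7:0 ⇒ 13.
Leveled (J@1, K@1, L@4, M@3, N@3, O@7): d1:5  d2:5  d3:6  d4:5  d5:5  d6:5  d7:5 ⇒ 6.
Reduction 13 − 6 = 7.

7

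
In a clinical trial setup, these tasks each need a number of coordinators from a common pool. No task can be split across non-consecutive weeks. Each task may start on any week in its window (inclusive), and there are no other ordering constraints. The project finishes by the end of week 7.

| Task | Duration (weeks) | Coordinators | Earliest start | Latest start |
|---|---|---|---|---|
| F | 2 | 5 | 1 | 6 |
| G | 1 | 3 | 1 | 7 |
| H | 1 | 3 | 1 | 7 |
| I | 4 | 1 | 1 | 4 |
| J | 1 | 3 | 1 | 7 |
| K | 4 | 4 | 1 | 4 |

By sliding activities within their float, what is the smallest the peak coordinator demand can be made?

Early-start (F@1, G@1, H@1, I@1, J@1, K@1) gives peak 19: w1:19  w2:10  w3:5  w4:5  w5:0  w6:0  w7:0.
Shift G→3, H→3, J→5, K→4.
Schedule F@1, G@3, H@3, I@1, J@5, K@4: w1:6  w2:6  w3:7  w4:5  w5:7  w6:4  w7:4 — peak 7.

7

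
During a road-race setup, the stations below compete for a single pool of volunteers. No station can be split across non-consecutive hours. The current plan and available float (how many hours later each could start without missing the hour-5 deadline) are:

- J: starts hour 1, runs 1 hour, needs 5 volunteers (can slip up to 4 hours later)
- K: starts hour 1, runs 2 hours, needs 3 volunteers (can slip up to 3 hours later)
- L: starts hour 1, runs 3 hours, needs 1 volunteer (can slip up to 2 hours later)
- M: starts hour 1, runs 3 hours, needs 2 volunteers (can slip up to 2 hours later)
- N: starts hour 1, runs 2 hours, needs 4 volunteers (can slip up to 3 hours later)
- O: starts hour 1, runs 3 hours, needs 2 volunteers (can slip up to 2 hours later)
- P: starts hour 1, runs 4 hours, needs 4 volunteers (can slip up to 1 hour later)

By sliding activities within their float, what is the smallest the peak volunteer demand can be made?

Early-start (J@1, K@1, L@1, M@1, N@1, O@1, P@1) gives peak 21: h1:21  h2:16  h3:9  h4:4  h5:0.
Shift N→4, O→3, P→2.
Schedule J@1, K@1, L@1, M@1, N@4, O@3, P@2: h1:11  h2:10  h3:9  h4:10  h5:10 — peak 11.

11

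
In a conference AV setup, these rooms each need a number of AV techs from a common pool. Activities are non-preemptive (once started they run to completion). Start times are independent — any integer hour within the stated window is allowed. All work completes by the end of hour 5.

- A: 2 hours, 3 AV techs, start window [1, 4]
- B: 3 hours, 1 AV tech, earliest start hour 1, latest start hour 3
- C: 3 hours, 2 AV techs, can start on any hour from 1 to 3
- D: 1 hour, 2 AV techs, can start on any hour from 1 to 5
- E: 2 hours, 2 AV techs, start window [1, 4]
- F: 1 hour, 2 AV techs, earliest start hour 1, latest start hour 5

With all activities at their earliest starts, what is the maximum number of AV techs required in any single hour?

12

Early-start schedule: A@1, B@1, C@1, D@1, E@1, F@1.
Load per hour: hour 1: 12, hour 2: 8, hour 3: 3, hour 4: 0, hour 5: 0.
Peak is 12.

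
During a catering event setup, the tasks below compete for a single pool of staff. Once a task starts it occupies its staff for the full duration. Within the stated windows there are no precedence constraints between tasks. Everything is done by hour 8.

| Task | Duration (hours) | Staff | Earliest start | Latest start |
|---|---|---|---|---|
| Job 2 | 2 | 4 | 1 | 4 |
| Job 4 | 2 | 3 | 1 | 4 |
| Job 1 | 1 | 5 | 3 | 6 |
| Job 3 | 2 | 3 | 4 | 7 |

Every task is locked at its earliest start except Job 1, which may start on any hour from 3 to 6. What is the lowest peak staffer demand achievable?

Job 1@3: h1:7  h2:7  h3:5  h4:3  h5:3  h6:0  h7:0  h8:0 → peak 7
Job 1@4: h1:7  h2:7  h3:0  h4:8  h5:3  h6:0  h7:0  h8:0 → peak 8
Job 1@5: h1:7  h2:7  h3:0  h4:3  h5:8  h6:0  h7:0  h8:0 → peak 8
Job 1@6: h1:7  h2:7  h3:0  h4:3  h5:3  h6:5  h7:0  h8:0 → peak 7
Best is Job 1@3, peak 7.

7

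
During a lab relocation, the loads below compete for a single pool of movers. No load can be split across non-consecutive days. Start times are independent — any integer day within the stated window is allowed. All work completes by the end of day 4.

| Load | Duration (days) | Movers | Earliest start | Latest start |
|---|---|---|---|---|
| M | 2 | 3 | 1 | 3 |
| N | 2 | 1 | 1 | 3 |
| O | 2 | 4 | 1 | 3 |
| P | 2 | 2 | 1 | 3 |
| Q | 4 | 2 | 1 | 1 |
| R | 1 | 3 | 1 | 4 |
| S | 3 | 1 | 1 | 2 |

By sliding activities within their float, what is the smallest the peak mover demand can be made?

9

Early-start (M@1, N@1, O@1, P@1, Q@1, R@1, S@1) gives peak 16: d1:16  d2:13  d3:3  d4:2.
Shift O→3, R→4.
Schedule M@1, N@1, O@3, P@1, Q@1, R@4, S@1: d1:9  d2:9  d3:7  d4:9 — peak 9.
Total mover-days = 34 over 4 days ⇒ peak ≥ ⌈34/4⌉ = 9, so 9 is optimal.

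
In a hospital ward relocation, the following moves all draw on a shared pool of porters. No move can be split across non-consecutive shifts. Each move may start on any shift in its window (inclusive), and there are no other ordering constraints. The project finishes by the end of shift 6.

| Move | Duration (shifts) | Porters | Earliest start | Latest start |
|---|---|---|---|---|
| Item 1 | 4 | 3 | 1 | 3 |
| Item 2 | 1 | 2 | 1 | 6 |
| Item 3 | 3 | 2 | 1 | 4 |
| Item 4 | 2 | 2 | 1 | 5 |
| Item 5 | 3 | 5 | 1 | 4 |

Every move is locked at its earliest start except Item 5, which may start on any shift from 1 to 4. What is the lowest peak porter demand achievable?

Item 5@1: s1:14  s2:12  s3:10  s4:3  s5:0  s6:0 → peak 14
Item 5@2: s1:9  s2:12  s3:10  s4:8  s5:0  s6:0 → peak 12
Item 5@3: s1:9  s2:7  s3:10  s4:8  s5:5  s6:0 → peak 10
Item 5@4: s1:9  s2:7  s3:5  s4:8  s5:5  s6:5 → peak 9
Best is Item 5@4, peak 9.

9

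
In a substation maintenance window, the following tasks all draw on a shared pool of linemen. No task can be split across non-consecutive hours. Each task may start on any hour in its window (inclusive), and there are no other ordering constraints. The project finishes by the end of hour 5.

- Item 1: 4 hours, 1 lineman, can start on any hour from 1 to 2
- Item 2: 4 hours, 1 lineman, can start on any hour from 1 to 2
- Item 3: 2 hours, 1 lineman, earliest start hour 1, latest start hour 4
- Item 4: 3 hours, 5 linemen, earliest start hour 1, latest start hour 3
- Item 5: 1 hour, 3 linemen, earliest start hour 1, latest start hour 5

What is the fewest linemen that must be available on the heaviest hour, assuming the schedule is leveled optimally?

7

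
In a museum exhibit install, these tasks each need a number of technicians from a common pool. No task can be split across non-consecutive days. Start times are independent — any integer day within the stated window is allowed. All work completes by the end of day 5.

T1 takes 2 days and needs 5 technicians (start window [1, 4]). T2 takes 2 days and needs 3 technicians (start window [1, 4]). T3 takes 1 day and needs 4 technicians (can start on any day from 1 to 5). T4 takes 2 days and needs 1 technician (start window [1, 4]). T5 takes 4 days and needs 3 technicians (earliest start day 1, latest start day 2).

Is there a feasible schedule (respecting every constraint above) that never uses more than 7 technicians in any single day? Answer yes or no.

The minimum achievable peak is 8; 7 < 8, so no feasible schedule stays within the cap.

no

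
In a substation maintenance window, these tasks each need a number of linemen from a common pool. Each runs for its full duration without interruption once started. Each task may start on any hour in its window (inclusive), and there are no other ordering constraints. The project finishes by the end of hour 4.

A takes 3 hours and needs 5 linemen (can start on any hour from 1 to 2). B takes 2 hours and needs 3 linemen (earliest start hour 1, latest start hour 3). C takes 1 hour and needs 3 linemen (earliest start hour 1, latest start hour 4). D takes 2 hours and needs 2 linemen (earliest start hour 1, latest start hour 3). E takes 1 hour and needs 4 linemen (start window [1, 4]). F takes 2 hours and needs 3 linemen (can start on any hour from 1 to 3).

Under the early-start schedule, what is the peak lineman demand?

Early-start schedule: A@1, B@1, C@1, D@1, E@1, F@1.
Load per hour: hour 1: 20, hour 2: 13, hour 3: 5, hour 4: 0.
Peak is 20.

20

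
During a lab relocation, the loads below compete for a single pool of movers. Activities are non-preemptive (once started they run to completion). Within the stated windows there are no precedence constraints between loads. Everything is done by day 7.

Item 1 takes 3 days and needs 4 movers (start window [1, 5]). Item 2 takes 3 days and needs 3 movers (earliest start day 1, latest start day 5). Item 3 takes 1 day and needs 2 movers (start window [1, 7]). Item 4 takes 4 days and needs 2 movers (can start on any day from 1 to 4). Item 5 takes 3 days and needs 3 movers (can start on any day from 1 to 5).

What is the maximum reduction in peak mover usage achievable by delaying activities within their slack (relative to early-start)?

Early-start peak: d1:14  d2:12  d3:12  d4:2  d5:0  d6:0  d7:0 ⇒ 14.
Leveled (Item 1@1, Item 2@4, Item 3@7, Item 4@1, Item 5@5): d1:6  d2:6  d3:6  d4:5  d5:6  d6:6  d7:5 ⇒ 6.
Reduction 14 − 6 = 8.

8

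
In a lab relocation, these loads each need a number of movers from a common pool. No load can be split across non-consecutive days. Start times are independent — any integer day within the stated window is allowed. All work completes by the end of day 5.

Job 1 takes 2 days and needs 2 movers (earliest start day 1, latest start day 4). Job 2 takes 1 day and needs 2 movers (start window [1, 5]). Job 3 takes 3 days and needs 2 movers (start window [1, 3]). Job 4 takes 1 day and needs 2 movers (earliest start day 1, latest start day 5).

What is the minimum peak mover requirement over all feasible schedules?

4

Early-start (Job 1@1, Job 2@1, Job 3@1, Job 4@1) gives peak 8: d1:8  d2:4  d3:2  d4:0  d5:0.
Shift Job 3→2, Job 4→3.
Schedule Job 1@1, Job 2@1, Job 3@2, Job 4@3: d1:4  d2:4  d3:4  d4:2  d5:0 — peak 4.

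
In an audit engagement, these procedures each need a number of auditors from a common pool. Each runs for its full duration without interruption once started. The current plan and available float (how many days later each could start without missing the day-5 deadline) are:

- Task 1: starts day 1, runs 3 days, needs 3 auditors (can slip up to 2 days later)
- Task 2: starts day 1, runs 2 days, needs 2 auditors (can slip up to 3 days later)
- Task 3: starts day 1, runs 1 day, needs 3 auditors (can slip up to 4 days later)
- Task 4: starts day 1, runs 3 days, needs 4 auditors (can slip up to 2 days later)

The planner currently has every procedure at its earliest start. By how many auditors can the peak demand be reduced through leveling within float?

5

Early-start peak: d1:12  d2:9  d3:7  d4:0  d5:0 ⇒ 12.
Leveled (Task 1@1, Task 2@1, Task 3@4, Task 4@3): d1:5  d2:5  d3:7  d4:7  d5:4 ⇒ 7.
Reduction 12 − 7 = 5.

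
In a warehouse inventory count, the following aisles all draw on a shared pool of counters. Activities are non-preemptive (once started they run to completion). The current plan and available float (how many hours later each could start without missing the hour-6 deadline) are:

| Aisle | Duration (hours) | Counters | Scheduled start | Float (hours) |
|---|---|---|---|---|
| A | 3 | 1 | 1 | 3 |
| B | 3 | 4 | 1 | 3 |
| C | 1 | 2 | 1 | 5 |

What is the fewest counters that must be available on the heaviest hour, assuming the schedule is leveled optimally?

4

Early-start (A@1, B@1, C@1) gives peak 7: h1:7  h2:5  h3:5  h4:0  h5:0  h6:0.
Shift B→4.
Schedule A@1, B@4, C@1: h1:3  h2:1  h3:1  h4:4  h5:4  h6:4 — peak 4.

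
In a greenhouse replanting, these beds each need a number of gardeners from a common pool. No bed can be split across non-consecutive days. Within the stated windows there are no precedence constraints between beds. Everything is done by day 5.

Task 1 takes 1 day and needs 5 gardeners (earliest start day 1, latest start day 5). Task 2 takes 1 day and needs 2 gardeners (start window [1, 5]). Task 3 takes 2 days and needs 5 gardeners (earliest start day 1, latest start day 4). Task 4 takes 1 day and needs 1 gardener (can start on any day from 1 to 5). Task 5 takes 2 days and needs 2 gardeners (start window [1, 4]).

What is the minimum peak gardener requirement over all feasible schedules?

5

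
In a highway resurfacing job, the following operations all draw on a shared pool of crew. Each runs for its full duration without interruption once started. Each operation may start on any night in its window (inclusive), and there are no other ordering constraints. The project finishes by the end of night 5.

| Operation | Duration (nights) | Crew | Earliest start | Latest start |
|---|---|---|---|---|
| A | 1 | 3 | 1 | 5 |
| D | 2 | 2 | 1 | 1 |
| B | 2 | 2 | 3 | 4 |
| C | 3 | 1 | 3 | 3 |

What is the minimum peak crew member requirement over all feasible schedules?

Early-start (A@1, D@1, B@3, C@3) gives peak 5: n1:5  n2:2  n3:3  n4:3  n5:1.
Shift A→3, B→4.
Schedule A@3, D@1, B@4, C@3: n1:2  n2:2  n3:4  n4:3  n5:3 — peak 4.
No arrangement of the 10 feasible schedules does better.

4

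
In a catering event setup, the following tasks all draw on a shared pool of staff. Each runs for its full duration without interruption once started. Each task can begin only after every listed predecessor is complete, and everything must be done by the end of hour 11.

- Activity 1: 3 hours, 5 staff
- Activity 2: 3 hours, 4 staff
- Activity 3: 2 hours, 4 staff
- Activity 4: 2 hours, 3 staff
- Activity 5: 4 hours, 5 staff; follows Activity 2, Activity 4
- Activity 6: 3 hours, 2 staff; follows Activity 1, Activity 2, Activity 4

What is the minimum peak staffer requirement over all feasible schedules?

8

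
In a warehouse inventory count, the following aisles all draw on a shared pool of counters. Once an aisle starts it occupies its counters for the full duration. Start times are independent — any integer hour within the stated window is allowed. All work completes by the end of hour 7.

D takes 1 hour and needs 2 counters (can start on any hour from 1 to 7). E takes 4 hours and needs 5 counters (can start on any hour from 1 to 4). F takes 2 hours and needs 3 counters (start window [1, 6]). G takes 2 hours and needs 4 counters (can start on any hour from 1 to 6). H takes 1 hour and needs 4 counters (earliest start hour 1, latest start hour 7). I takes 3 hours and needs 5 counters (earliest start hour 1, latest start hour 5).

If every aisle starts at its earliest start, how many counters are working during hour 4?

At early start, hour 4 has: E.
Demand: 5 = 5.

5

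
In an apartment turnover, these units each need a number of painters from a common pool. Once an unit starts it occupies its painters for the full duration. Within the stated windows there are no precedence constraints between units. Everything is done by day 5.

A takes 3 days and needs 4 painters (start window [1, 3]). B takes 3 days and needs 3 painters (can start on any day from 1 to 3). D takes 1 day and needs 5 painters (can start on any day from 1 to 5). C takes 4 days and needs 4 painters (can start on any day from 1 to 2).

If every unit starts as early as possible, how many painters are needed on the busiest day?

Early-start schedule: A@1, B@1, D@1, C@1.
Load per day: day 1: 16, day 2: 11, day 3: 11, day 4: 4, day 5: 0.
Peak is 16.

16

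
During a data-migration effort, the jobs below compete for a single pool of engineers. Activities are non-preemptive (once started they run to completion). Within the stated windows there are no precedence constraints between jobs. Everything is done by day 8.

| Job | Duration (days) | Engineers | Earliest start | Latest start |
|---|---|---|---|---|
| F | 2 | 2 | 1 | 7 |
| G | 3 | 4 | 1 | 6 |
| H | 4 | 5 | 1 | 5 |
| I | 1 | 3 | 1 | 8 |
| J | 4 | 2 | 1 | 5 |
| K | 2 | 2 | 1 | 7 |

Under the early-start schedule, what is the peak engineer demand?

Early-start schedule: F@1, G@1, H@1, I@1, J@1, K@1.
Load per day: day 1: 18, day 2: 15, day 3: 11, day 4: 7, day 5: 0, day 6: 0, day 7: 0, day 8: 0.
Peak is 18.

18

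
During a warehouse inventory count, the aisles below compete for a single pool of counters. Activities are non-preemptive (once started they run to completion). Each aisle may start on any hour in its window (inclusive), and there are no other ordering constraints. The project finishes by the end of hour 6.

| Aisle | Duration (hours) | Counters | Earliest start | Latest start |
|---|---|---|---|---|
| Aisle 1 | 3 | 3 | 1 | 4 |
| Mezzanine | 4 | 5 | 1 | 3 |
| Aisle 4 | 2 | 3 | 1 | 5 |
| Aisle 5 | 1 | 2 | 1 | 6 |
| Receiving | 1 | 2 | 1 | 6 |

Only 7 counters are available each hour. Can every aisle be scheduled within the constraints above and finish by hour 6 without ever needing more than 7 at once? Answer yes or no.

The minimum achievable peak is 8; 7 < 8, so no feasible schedule stays within the cap.

no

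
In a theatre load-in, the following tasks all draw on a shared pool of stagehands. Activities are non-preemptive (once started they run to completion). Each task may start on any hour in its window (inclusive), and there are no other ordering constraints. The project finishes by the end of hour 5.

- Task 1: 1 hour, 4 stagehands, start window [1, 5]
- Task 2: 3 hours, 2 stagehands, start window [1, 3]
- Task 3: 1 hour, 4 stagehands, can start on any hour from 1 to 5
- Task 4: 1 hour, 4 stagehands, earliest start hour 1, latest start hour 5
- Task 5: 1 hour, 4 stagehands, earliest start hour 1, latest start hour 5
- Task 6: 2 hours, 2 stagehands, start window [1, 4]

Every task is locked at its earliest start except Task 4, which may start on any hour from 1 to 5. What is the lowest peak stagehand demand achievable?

Task 4@1: h1:20  h2:4  h3:2  h4:0  h5:0 → peak 20
Task 4@2: h1:16  h2:8  h3:2  h4:0  h5:0 → peak 16
Task 4@3: h1:16  h2:4  h3:6  h4:0  h5:0 → peak 16
Task 4@4: h1:16  h2:4  h3:2  h4:4  h5:0 → peak 16
Task 4@5: h1:16  h2:4  h3:2  h4:0  h5:4 → peak 16
Best is Task 4@2, peak 16.

16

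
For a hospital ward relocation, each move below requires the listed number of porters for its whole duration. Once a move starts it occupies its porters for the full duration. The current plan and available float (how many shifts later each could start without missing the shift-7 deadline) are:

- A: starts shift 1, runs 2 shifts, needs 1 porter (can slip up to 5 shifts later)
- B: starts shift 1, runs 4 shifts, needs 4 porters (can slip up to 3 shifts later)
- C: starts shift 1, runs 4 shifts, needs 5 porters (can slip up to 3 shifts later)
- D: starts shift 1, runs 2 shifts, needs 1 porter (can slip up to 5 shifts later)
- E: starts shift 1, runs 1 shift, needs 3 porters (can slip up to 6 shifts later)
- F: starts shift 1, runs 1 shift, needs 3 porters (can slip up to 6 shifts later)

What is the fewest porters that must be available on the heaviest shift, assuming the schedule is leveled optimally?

Early-start (A@1, B@1, C@1, D@1, E@1, F@1) gives peak 17: s1:17  s2:11  s3:9  s4:9  s5:0  s6:0  s7:0.
Shift C→3, F→2.
Schedule A@1, B@1, C@3, D@1, E@1, F@2: s1:9  s2:9  s3:9  s4:9  s5:5  s6:5  s7:0 — peak 9.

9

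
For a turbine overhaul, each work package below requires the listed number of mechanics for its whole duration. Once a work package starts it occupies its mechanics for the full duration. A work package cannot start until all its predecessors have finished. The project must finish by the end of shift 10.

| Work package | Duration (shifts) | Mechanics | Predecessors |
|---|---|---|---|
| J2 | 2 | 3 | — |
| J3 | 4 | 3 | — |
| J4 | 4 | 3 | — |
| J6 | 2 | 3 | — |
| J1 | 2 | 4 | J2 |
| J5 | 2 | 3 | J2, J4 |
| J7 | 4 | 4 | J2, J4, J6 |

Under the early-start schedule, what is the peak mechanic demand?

12

Early-start schedule: J2@1, J3@1, J4@1, J6@1, J1@3, J5@5, J7@5.
Load per shift: shift 1: 12, shift 2: 12, shift 3: 10, shift 4: 10, shift 5: 7, shift 6: 7, shift 7: 4, shift 8: 4, shift 9: 0, shift 10: 0.
Peak is 12.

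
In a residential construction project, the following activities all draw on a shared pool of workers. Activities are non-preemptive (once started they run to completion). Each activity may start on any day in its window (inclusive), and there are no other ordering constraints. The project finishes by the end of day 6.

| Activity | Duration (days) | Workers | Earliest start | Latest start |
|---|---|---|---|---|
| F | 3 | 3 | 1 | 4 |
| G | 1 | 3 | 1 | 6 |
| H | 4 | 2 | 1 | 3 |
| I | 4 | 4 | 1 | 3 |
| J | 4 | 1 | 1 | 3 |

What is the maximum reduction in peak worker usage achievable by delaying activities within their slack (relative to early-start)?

3

Early-start peak: d1:13  d2:10  d3:10  d4:7  d5:0  d6:0 ⇒ 13.
Leveled (F@1, G@1, H@1, I@2, J@1): d1:9  d2:10  d3:10  d4:7  d5:4  d6:0 ⇒ 10.
Reduction 13 − 10 = 3.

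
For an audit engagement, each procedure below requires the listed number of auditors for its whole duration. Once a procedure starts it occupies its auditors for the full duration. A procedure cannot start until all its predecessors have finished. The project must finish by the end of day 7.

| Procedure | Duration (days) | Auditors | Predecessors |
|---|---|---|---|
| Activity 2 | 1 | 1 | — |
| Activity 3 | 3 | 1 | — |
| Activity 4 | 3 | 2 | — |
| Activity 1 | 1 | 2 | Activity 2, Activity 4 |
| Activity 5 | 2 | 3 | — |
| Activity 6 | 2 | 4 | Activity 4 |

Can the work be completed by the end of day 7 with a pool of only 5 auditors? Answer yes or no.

yes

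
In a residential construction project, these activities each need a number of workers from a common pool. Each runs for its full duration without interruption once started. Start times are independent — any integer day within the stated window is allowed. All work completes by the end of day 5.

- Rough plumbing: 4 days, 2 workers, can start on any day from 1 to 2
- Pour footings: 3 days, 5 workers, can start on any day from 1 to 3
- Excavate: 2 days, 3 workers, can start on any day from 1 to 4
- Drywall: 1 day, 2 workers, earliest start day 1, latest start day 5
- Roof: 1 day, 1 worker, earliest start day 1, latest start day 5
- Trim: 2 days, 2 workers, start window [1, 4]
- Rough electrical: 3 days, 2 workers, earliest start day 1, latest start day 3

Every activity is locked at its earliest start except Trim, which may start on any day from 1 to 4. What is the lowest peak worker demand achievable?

15

Trim@1: d1:17  d2:14  d3:9  d4:2  d5:0 → peak 17
Trim@2: d1:15  d2:14  d3:11  d4:2  d5:0 → peak 15
Trim@3: d1:15  d2:12  d3:11  d4:4  d5:0 → peak 15
Trim@4: d1:15  d2:12  d3:9  d4:4  d5:2 → peak 15
Best is Trim@2, peak 15.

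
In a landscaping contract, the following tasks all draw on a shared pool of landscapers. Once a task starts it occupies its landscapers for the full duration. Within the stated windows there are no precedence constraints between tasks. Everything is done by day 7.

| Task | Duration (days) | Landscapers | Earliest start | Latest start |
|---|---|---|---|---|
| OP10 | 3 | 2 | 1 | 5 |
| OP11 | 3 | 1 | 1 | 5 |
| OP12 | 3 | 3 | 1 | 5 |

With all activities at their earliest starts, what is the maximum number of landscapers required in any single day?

6

Early-start schedule: OP10@1, OP11@1, OP12@1.
Load per day: day 1: 6, day 2: 6, day 3: 6, day 4: 0, day 5: 0, day 6: 0, day 7: 0.
Peak is 6.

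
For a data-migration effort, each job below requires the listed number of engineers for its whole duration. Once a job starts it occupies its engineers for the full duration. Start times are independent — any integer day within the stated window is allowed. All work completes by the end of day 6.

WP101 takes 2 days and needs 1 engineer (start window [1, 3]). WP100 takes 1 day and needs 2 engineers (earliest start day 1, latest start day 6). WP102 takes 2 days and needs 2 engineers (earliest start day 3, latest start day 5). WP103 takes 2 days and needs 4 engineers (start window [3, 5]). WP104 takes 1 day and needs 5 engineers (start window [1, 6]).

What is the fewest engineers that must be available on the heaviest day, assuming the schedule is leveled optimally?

5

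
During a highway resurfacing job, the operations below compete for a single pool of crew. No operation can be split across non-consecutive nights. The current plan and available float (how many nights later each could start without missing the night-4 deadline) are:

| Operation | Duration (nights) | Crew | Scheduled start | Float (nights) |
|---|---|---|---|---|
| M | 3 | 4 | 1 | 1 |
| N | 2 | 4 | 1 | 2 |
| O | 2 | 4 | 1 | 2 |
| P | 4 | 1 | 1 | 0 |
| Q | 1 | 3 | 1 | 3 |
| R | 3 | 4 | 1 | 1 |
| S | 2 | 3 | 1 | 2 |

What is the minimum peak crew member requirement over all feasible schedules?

Early-start (M@1, N@1, O@1, P@1, Q@1, R@1, S@1) gives peak 23: n1:23  n2:20  n3:9  n4:1.
Shift O→3, S→2.
Schedule M@1, N@1, O@3, P@1, Q@1, R@1, S@2: n1:16  n2:16  n3:16  n4:5 — peak 16.

16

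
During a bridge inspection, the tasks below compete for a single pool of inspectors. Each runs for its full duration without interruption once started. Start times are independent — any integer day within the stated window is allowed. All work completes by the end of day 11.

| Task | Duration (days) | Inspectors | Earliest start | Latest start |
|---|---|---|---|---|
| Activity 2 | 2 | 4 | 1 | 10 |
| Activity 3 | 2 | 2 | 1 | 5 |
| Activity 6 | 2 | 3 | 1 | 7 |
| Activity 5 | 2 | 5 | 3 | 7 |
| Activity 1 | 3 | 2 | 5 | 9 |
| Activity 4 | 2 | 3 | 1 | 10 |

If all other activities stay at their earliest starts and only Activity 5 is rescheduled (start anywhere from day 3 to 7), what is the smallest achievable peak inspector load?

Activity 5@3: d1:12  d2:12  d3:5  d4:5  d5:2  d6:2  d7:2  d8:0  d9:0  d10:0  d11:0 → peak 12
Activity 5@4: d1:12  d2:12  d3:0  d4:5  d5:7  d6:2  d7:2  d8:0  d9:0  d10:0  d11:0 → peak 12
Activity 5@5: d1:12  d2:12  d3:0  d4:0  d5:7  d6:7  d7:2  d8:0  d9:0  d10:0  d11:0 → peak 12
Activity 5@6: d1:12  d2:12  d3:0  d4:0  d5:2  d6:7  d7:7  d8:0  d9:0  d10:0  d11:0 → peak 12
Activity 5@7: d1:12  d2:12  d3:0  d4:0  d5:2  d6:2  d7:7  d8:5  d9:0  d10:0  d11:0 → peak 12
Best is Activity 5@3, peak 12.

12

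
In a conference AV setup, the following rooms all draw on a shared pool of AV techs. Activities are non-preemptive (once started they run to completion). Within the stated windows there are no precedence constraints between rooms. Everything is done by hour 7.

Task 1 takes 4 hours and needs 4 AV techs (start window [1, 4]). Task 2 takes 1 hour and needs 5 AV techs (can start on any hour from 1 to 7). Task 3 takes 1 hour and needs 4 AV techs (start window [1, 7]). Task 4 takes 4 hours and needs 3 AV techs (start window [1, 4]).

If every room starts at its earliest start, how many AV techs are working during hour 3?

At early start, hour 3 has: Task 1, Task 4.
Demand: 4 + 3 = 7.

7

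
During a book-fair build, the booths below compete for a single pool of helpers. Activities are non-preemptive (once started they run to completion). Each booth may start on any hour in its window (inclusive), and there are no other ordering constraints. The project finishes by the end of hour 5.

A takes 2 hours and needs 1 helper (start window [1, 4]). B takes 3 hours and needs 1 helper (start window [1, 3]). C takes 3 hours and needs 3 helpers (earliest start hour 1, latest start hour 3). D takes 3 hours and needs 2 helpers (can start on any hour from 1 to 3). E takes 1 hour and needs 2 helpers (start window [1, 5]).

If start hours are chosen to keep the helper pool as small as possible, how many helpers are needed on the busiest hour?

6

Early-start (A@1, B@1, C@1, D@1, E@1) gives peak 9: h1:9  h2:7  h3:6  h4:0  h5:0.
Shift D→3, E→4.
Schedule A@1, B@1, C@1, D@3, E@4: h1:5  h2:5  h3:6  h4:4  h5:2 — peak 6.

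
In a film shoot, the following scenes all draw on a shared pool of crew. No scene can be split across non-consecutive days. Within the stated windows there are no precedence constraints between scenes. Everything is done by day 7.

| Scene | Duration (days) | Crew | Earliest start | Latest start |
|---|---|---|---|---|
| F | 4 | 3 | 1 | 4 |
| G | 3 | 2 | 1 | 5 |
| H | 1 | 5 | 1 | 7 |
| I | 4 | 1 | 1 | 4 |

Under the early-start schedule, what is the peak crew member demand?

11

Early-start schedule: F@1, G@1, H@1, I@1.
Load per day: day 1: 11, day 2: 6, day 3: 6, day 4: 4, day 5: 0, day 6: 0, day 7: 0.
Peak is 11.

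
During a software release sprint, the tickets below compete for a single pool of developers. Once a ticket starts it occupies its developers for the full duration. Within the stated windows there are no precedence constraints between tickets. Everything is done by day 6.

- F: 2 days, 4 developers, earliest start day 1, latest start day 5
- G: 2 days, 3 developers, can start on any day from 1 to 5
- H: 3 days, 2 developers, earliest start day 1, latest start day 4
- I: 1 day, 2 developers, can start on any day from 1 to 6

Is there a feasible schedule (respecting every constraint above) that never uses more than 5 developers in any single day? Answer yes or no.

yes

Schedule F@1, G@3, H@3, I@5: d1:4  d2:4  d3:5  d4:5  d5:4  d6:0 — peak 5 ≤ 5.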